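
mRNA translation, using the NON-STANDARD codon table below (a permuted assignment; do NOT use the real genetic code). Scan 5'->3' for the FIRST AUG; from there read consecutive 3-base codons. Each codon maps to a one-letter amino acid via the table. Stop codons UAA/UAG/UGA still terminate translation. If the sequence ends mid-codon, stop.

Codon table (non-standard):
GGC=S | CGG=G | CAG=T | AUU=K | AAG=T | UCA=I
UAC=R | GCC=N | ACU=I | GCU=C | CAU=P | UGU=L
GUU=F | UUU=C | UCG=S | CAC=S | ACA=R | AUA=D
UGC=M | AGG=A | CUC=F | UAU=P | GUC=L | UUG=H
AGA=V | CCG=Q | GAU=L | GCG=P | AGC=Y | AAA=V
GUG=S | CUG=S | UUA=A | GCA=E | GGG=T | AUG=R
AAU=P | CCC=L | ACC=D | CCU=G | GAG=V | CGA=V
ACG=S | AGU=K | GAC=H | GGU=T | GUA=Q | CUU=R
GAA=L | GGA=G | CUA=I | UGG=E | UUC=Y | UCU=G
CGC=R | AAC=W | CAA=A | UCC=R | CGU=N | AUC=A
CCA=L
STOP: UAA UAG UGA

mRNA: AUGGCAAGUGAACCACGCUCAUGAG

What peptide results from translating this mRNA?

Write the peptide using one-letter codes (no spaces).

start AUG at pos 0
pos 0: AUG -> R; peptide=R
pos 3: GCA -> E; peptide=RE
pos 6: AGU -> K; peptide=REK
pos 9: GAA -> L; peptide=REKL
pos 12: CCA -> L; peptide=REKLL
pos 15: CGC -> R; peptide=REKLLR
pos 18: UCA -> I; peptide=REKLLRI
pos 21: UGA -> STOP

Answer: REKLLRI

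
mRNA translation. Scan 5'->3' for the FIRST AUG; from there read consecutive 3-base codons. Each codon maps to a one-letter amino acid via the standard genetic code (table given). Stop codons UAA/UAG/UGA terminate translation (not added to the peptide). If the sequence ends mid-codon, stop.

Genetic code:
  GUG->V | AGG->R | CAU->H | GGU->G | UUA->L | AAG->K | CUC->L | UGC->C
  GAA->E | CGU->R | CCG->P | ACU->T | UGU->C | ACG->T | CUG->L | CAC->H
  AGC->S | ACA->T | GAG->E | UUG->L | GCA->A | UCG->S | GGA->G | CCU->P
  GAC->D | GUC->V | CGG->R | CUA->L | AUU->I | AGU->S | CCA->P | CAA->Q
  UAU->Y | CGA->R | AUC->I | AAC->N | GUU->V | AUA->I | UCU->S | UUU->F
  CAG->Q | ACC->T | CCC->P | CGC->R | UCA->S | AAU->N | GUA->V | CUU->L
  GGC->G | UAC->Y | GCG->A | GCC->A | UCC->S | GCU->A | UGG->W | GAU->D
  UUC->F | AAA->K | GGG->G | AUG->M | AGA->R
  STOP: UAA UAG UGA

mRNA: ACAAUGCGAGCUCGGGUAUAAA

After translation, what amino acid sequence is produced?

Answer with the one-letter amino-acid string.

Answer: MRARV

Derivation:
start AUG at pos 3
pos 3: AUG -> M; peptide=M
pos 6: CGA -> R; peptide=MR
pos 9: GCU -> A; peptide=MRA
pos 12: CGG -> R; peptide=MRAR
pos 15: GUA -> V; peptide=MRARV
pos 18: UAA -> STOP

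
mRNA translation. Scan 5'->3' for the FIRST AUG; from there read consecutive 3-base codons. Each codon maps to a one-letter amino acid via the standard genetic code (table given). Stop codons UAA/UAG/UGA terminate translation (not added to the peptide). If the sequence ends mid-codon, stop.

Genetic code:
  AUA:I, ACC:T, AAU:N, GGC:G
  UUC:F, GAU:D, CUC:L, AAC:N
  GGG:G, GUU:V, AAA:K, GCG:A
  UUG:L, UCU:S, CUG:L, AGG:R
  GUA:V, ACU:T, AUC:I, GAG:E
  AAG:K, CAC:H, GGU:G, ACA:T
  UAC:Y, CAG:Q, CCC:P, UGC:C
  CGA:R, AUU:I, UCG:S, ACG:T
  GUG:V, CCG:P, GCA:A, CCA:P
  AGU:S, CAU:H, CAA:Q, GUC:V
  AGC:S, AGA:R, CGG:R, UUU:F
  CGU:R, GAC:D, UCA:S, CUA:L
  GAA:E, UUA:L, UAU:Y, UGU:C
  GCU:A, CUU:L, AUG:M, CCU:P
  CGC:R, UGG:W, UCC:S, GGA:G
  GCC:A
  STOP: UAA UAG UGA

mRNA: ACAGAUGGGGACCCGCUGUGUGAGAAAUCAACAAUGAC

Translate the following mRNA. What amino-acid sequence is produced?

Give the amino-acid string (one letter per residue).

start AUG at pos 4
pos 4: AUG -> M; peptide=M
pos 7: GGG -> G; peptide=MG
pos 10: ACC -> T; peptide=MGT
pos 13: CGC -> R; peptide=MGTR
pos 16: UGU -> C; peptide=MGTRC
pos 19: GUG -> V; peptide=MGTRCV
pos 22: AGA -> R; peptide=MGTRCVR
pos 25: AAU -> N; peptide=MGTRCVRN
pos 28: CAA -> Q; peptide=MGTRCVRNQ
pos 31: CAA -> Q; peptide=MGTRCVRNQQ
pos 34: UGA -> STOP

Answer: MGTRCVRNQQ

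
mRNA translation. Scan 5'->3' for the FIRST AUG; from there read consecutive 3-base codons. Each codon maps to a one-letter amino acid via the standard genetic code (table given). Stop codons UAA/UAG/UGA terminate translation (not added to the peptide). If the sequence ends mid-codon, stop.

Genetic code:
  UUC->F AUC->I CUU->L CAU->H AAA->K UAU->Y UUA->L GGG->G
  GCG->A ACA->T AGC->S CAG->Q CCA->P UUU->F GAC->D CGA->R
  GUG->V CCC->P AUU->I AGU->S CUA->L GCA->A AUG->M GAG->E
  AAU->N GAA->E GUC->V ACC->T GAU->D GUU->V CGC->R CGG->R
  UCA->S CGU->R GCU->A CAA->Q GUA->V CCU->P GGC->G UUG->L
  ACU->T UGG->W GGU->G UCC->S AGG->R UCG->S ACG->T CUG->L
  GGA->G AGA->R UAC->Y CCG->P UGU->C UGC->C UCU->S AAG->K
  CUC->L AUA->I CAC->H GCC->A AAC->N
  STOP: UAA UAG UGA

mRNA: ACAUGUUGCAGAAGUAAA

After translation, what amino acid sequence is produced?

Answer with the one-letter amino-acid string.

start AUG at pos 2
pos 2: AUG -> M; peptide=M
pos 5: UUG -> L; peptide=ML
pos 8: CAG -> Q; peptide=MLQ
pos 11: AAG -> K; peptide=MLQK
pos 14: UAA -> STOP

Answer: MLQK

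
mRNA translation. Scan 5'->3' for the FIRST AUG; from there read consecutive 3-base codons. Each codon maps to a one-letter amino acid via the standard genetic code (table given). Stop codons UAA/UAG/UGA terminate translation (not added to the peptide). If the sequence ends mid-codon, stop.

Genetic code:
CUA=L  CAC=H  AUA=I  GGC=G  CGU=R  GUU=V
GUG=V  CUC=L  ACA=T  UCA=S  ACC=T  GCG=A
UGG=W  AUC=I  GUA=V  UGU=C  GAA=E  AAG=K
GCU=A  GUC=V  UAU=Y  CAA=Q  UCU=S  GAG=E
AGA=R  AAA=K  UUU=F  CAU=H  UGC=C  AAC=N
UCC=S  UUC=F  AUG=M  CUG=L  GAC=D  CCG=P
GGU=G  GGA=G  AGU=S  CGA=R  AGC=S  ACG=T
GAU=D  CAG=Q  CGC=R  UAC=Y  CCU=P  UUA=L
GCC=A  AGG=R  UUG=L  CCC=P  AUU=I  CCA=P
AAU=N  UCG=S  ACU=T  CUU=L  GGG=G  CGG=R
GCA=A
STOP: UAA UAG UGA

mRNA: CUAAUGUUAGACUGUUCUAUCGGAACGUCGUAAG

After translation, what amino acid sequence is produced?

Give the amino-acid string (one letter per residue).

start AUG at pos 3
pos 3: AUG -> M; peptide=M
pos 6: UUA -> L; peptide=ML
pos 9: GAC -> D; peptide=MLD
pos 12: UGU -> C; peptide=MLDC
pos 15: UCU -> S; peptide=MLDCS
pos 18: AUC -> I; peptide=MLDCSI
pos 21: GGA -> G; peptide=MLDCSIG
pos 24: ACG -> T; peptide=MLDCSIGT
pos 27: UCG -> S; peptide=MLDCSIGTS
pos 30: UAA -> STOP

Answer: MLDCSIGTS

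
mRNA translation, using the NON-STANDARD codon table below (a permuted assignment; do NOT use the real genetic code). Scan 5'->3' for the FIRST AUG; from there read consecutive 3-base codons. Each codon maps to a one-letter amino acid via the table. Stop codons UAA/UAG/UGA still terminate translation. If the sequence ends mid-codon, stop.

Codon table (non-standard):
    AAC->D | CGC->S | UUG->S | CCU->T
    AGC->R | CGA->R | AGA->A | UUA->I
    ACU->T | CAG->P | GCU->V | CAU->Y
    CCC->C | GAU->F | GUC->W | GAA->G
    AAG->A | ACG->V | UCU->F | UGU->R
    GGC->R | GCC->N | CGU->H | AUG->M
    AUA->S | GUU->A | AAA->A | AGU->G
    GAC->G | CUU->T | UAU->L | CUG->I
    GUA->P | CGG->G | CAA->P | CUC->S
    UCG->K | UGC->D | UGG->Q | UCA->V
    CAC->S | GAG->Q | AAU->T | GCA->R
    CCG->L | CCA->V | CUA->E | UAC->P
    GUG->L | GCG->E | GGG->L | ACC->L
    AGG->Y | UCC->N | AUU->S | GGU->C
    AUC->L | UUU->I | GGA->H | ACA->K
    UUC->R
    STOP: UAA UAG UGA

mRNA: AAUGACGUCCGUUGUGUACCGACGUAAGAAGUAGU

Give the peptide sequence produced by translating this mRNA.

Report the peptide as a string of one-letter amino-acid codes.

start AUG at pos 1
pos 1: AUG -> M; peptide=M
pos 4: ACG -> V; peptide=MV
pos 7: UCC -> N; peptide=MVN
pos 10: GUU -> A; peptide=MVNA
pos 13: GUG -> L; peptide=MVNAL
pos 16: UAC -> P; peptide=MVNALP
pos 19: CGA -> R; peptide=MVNALPR
pos 22: CGU -> H; peptide=MVNALPRH
pos 25: AAG -> A; peptide=MVNALPRHA
pos 28: AAG -> A; peptide=MVNALPRHAA
pos 31: UAG -> STOP

Answer: MVNALPRHAA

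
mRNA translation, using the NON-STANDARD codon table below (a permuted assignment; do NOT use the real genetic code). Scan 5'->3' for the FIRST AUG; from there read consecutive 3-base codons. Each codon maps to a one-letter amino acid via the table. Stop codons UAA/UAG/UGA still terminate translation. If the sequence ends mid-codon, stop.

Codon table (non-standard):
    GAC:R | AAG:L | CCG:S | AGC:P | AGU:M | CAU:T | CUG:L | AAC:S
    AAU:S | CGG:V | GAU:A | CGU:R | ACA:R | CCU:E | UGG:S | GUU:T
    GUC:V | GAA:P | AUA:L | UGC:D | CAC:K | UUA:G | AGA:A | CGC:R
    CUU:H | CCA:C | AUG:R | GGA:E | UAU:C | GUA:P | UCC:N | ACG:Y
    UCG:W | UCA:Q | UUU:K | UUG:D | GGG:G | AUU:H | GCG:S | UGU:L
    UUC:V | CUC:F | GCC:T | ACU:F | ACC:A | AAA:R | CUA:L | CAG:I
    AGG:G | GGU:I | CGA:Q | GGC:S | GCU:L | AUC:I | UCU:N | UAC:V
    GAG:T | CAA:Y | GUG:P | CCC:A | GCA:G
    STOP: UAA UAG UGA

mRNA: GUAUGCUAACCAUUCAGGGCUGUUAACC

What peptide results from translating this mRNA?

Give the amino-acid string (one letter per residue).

Answer: RLAHISL

Derivation:
start AUG at pos 2
pos 2: AUG -> R; peptide=R
pos 5: CUA -> L; peptide=RL
pos 8: ACC -> A; peptide=RLA
pos 11: AUU -> H; peptide=RLAH
pos 14: CAG -> I; peptide=RLAHI
pos 17: GGC -> S; peptide=RLAHIS
pos 20: UGU -> L; peptide=RLAHISL
pos 23: UAA -> STOP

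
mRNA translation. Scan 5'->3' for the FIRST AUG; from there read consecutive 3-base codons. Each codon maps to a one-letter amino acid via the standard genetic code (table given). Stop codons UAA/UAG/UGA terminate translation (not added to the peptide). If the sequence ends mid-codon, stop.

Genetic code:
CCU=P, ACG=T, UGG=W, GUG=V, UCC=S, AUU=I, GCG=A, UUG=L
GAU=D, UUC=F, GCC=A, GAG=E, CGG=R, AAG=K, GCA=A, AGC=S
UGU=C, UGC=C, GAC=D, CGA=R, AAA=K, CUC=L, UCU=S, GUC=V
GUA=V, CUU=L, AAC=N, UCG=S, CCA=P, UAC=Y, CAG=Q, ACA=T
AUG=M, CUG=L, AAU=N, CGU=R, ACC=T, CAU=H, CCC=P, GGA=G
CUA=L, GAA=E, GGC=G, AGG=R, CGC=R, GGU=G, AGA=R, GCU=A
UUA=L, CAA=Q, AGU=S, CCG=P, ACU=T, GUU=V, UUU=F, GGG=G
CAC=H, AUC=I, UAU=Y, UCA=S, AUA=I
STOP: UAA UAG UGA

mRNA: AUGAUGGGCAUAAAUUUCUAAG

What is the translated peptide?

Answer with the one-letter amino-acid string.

Answer: MMGINF

Derivation:
start AUG at pos 0
pos 0: AUG -> M; peptide=M
pos 3: AUG -> M; peptide=MM
pos 6: GGC -> G; peptide=MMG
pos 9: AUA -> I; peptide=MMGI
pos 12: AAU -> N; peptide=MMGIN
pos 15: UUC -> F; peptide=MMGINF
pos 18: UAA -> STOP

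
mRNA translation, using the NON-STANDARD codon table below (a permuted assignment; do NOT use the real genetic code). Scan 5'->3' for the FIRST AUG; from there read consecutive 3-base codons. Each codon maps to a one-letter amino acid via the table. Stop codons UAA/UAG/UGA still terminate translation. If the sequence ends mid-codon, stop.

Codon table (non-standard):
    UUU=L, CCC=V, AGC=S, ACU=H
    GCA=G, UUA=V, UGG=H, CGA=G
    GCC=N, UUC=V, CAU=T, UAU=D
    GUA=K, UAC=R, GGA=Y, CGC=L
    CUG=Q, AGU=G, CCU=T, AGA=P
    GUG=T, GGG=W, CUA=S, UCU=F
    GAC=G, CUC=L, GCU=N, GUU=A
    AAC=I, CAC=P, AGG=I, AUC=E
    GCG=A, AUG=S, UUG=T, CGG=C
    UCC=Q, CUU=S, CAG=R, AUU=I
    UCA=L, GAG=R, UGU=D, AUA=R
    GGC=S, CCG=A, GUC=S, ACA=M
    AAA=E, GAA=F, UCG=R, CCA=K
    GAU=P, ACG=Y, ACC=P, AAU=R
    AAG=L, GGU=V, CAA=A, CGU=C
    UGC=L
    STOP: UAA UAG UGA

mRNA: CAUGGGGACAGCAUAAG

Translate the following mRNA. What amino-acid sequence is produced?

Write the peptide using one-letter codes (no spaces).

Answer: SWMG

Derivation:
start AUG at pos 1
pos 1: AUG -> S; peptide=S
pos 4: GGG -> W; peptide=SW
pos 7: ACA -> M; peptide=SWM
pos 10: GCA -> G; peptide=SWMG
pos 13: UAA -> STOP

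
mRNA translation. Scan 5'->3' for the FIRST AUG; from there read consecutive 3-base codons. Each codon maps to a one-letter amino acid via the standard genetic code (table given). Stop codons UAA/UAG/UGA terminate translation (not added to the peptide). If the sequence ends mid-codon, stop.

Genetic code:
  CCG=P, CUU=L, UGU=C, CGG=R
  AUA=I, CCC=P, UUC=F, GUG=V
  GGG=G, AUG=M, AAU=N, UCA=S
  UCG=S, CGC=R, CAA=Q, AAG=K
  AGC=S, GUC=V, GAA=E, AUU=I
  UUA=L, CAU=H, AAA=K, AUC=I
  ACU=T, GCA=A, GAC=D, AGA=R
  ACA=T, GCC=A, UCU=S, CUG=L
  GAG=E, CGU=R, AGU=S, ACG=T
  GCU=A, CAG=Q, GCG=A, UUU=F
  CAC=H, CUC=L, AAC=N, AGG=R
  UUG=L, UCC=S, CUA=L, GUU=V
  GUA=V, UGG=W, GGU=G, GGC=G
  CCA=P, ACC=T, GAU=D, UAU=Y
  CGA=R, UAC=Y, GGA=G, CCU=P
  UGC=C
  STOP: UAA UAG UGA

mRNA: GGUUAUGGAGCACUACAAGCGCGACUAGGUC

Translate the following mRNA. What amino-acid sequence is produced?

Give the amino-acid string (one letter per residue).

Answer: MEHYKRD

Derivation:
start AUG at pos 4
pos 4: AUG -> M; peptide=M
pos 7: GAG -> E; peptide=ME
pos 10: CAC -> H; peptide=MEH
pos 13: UAC -> Y; peptide=MEHY
pos 16: AAG -> K; peptide=MEHYK
pos 19: CGC -> R; peptide=MEHYKR
pos 22: GAC -> D; peptide=MEHYKRD
pos 25: UAG -> STOP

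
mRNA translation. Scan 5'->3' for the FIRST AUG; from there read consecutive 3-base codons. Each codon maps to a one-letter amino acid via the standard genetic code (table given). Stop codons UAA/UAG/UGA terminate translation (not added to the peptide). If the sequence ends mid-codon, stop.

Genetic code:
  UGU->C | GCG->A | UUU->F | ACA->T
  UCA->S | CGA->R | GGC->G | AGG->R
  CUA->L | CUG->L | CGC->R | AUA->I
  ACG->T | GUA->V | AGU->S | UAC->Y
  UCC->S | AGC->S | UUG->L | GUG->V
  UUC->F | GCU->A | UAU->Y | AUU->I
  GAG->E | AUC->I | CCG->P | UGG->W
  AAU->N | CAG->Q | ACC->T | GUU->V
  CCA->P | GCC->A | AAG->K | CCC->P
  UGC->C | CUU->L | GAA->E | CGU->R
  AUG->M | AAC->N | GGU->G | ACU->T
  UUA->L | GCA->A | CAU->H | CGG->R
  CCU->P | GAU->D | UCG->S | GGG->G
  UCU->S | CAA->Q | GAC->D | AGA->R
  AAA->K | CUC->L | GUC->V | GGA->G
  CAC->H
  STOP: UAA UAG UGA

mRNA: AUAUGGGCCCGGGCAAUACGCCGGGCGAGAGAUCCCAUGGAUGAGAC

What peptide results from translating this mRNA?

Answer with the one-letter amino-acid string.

Answer: MGPGNTPGERSHG

Derivation:
start AUG at pos 2
pos 2: AUG -> M; peptide=M
pos 5: GGC -> G; peptide=MG
pos 8: CCG -> P; peptide=MGP
pos 11: GGC -> G; peptide=MGPG
pos 14: AAU -> N; peptide=MGPGN
pos 17: ACG -> T; peptide=MGPGNT
pos 20: CCG -> P; peptide=MGPGNTP
pos 23: GGC -> G; peptide=MGPGNTPG
pos 26: GAG -> E; peptide=MGPGNTPGE
pos 29: AGA -> R; peptide=MGPGNTPGER
pos 32: UCC -> S; peptide=MGPGNTPGERS
pos 35: CAU -> H; peptide=MGPGNTPGERSH
pos 38: GGA -> G; peptide=MGPGNTPGERSHG
pos 41: UGA -> STOP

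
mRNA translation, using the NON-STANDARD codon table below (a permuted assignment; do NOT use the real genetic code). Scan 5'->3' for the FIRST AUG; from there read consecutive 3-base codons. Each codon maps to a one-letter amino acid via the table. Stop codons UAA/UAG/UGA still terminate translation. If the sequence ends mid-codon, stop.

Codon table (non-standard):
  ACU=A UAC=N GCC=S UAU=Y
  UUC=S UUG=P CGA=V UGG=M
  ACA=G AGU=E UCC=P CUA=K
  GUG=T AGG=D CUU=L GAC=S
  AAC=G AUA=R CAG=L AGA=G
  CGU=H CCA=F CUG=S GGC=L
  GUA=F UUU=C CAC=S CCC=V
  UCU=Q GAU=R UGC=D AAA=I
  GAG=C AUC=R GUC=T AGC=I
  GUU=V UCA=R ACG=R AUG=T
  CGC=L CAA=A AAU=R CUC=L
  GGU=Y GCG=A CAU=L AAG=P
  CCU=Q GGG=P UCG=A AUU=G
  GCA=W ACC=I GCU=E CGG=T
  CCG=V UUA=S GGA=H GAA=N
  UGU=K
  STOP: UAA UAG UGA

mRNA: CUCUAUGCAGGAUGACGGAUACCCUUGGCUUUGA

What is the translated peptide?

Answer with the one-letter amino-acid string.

Answer: TLRSHNQML

Derivation:
start AUG at pos 4
pos 4: AUG -> T; peptide=T
pos 7: CAG -> L; peptide=TL
pos 10: GAU -> R; peptide=TLR
pos 13: GAC -> S; peptide=TLRS
pos 16: GGA -> H; peptide=TLRSH
pos 19: UAC -> N; peptide=TLRSHN
pos 22: CCU -> Q; peptide=TLRSHNQ
pos 25: UGG -> M; peptide=TLRSHNQM
pos 28: CUU -> L; peptide=TLRSHNQML
pos 31: UGA -> STOP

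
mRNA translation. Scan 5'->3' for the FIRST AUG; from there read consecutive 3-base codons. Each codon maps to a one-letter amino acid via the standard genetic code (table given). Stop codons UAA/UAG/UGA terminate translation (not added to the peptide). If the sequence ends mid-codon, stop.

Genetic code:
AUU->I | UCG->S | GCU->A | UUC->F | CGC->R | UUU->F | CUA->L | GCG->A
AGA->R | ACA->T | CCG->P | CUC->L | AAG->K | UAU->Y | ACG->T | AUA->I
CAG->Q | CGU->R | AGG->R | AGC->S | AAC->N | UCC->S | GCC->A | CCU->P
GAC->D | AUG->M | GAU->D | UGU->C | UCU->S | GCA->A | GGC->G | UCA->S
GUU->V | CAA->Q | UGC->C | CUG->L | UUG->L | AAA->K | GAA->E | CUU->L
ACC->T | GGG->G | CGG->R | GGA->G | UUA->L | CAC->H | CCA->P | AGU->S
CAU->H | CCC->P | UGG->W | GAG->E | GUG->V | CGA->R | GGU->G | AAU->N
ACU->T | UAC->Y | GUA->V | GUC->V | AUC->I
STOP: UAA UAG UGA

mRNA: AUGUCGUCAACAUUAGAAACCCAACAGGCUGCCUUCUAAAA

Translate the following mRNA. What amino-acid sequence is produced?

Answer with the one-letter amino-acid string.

Answer: MSSTLETQQAAF

Derivation:
start AUG at pos 0
pos 0: AUG -> M; peptide=M
pos 3: UCG -> S; peptide=MS
pos 6: UCA -> S; peptide=MSS
pos 9: ACA -> T; peptide=MSST
pos 12: UUA -> L; peptide=MSSTL
pos 15: GAA -> E; peptide=MSSTLE
pos 18: ACC -> T; peptide=MSSTLET
pos 21: CAA -> Q; peptide=MSSTLETQ
pos 24: CAG -> Q; peptide=MSSTLETQQ
pos 27: GCU -> A; peptide=MSSTLETQQA
pos 30: GCC -> A; peptide=MSSTLETQQAA
pos 33: UUC -> F; peptide=MSSTLETQQAAF
pos 36: UAA -> STOP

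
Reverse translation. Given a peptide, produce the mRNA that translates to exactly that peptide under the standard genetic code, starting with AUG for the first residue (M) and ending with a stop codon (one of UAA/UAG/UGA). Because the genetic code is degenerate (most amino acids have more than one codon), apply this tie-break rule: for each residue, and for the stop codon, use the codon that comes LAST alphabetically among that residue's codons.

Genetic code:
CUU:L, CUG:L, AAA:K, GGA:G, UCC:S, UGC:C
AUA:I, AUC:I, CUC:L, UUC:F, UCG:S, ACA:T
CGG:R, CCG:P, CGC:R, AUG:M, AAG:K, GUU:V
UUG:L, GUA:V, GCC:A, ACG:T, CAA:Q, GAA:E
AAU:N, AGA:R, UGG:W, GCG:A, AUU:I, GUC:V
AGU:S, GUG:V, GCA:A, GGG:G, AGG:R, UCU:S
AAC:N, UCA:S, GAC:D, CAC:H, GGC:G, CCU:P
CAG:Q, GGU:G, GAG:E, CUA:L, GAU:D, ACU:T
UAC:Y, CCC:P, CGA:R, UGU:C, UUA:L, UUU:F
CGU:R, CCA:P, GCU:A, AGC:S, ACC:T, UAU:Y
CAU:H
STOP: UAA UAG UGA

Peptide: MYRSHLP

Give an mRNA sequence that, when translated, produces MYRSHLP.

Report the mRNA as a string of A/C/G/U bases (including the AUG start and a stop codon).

Answer: mRNA: AUGUAUCGUUCUCAUUUGCCUUGA

Derivation:
residue 1: M -> AUG (start codon)
residue 2: Y codons sorted = UAC,UAU -> pick last = UAU
residue 3: R codons sorted = AGA,AGG,CGA,CGC,CGG,CGU -> pick last = CGU
residue 4: S codons sorted = AGC,AGU,UCA,UCC,UCG,UCU -> pick last = UCU
residue 5: H codons sorted = CAC,CAU -> pick last = CAU
residue 6: L codons sorted = CUA,CUC,CUG,CUU,UUA,UUG -> pick last = UUG
residue 7: P codons sorted = CCA,CCC,CCG,CCU -> pick last = CCU
terminator: stop codons sorted = UAA,UAG,UGA -> pick last = UGA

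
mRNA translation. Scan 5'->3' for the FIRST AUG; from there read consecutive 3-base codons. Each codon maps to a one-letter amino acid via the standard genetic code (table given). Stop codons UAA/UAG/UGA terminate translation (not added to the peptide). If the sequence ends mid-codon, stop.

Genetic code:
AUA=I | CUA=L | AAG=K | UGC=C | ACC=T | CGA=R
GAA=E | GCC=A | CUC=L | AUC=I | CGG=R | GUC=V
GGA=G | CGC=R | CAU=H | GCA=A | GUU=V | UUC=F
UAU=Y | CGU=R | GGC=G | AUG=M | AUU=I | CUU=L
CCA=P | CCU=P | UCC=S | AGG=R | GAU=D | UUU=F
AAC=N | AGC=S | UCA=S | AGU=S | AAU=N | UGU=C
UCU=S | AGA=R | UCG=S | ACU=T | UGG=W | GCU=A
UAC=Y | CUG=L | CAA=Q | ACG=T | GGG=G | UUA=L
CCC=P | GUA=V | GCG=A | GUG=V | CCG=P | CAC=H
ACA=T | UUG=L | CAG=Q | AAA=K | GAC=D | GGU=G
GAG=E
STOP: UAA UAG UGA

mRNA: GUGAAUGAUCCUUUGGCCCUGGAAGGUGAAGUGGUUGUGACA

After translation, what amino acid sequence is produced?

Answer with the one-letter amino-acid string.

Answer: MILWPWKVKWL

Derivation:
start AUG at pos 4
pos 4: AUG -> M; peptide=M
pos 7: AUC -> I; peptide=MI
pos 10: CUU -> L; peptide=MIL
pos 13: UGG -> W; peptide=MILW
pos 16: CCC -> P; peptide=MILWP
pos 19: UGG -> W; peptide=MILWPW
pos 22: AAG -> K; peptide=MILWPWK
pos 25: GUG -> V; peptide=MILWPWKV
pos 28: AAG -> K; peptide=MILWPWKVK
pos 31: UGG -> W; peptide=MILWPWKVKW
pos 34: UUG -> L; peptide=MILWPWKVKWL
pos 37: UGA -> STOP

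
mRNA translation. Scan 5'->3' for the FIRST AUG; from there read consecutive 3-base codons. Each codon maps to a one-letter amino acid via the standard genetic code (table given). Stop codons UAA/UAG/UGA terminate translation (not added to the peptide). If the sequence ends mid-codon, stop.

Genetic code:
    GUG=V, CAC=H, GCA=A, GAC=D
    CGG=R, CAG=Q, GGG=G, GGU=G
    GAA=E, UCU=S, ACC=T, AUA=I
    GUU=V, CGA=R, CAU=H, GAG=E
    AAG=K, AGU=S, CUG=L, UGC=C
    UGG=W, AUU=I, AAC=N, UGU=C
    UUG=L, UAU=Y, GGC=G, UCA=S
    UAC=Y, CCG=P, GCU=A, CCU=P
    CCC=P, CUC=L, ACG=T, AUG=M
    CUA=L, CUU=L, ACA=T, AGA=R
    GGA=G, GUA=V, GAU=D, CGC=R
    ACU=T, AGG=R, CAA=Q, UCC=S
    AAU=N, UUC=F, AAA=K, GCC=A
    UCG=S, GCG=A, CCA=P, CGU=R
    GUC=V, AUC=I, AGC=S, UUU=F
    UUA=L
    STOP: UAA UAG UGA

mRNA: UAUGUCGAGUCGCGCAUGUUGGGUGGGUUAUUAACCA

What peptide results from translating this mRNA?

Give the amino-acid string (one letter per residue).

start AUG at pos 1
pos 1: AUG -> M; peptide=M
pos 4: UCG -> S; peptide=MS
pos 7: AGU -> S; peptide=MSS
pos 10: CGC -> R; peptide=MSSR
pos 13: GCA -> A; peptide=MSSRA
pos 16: UGU -> C; peptide=MSSRAC
pos 19: UGG -> W; peptide=MSSRACW
pos 22: GUG -> V; peptide=MSSRACWV
pos 25: GGU -> G; peptide=MSSRACWVG
pos 28: UAU -> Y; peptide=MSSRACWVGY
pos 31: UAA -> STOP

Answer: MSSRACWVGY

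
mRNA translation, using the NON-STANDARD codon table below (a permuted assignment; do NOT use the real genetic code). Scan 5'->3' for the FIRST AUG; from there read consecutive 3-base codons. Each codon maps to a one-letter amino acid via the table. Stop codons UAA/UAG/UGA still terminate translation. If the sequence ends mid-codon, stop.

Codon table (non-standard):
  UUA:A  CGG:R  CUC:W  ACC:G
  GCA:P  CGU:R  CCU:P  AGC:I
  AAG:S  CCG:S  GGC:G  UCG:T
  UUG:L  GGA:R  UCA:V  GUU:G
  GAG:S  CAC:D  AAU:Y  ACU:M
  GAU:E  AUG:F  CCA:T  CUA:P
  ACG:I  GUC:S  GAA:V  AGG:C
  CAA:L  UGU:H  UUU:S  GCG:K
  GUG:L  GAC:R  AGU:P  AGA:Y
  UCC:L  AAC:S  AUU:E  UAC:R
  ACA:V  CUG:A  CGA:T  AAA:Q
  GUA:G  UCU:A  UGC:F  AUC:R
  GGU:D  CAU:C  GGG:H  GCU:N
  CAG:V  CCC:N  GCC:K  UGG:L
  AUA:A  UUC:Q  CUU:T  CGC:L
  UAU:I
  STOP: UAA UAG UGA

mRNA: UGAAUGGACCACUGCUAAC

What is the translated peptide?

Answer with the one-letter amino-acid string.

start AUG at pos 3
pos 3: AUG -> F; peptide=F
pos 6: GAC -> R; peptide=FR
pos 9: CAC -> D; peptide=FRD
pos 12: UGC -> F; peptide=FRDF
pos 15: UAA -> STOP

Answer: FRDF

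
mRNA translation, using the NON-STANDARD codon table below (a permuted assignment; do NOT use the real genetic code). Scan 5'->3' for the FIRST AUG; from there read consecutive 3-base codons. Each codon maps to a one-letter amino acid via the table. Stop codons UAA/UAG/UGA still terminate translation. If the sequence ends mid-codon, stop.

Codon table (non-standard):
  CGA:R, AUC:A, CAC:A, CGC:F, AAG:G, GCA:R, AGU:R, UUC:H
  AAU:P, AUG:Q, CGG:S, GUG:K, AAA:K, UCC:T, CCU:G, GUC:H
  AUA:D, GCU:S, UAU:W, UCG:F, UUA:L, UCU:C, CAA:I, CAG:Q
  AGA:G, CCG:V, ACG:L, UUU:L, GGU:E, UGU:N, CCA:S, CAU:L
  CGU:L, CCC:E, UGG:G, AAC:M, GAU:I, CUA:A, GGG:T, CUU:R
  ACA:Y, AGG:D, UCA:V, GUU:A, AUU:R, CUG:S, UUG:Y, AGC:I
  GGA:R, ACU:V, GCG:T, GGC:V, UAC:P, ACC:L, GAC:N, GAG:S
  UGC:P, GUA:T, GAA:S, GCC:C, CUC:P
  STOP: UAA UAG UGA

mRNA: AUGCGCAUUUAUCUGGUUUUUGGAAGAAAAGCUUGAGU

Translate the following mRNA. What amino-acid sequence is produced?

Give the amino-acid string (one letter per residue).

Answer: QFRWSALRGKS

Derivation:
start AUG at pos 0
pos 0: AUG -> Q; peptide=Q
pos 3: CGC -> F; peptide=QF
pos 6: AUU -> R; peptide=QFR
pos 9: UAU -> W; peptide=QFRW
pos 12: CUG -> S; peptide=QFRWS
pos 15: GUU -> A; peptide=QFRWSA
pos 18: UUU -> L; peptide=QFRWSAL
pos 21: GGA -> R; peptide=QFRWSALR
pos 24: AGA -> G; peptide=QFRWSALRG
pos 27: AAA -> K; peptide=QFRWSALRGK
pos 30: GCU -> S; peptide=QFRWSALRGKS
pos 33: UGA -> STOP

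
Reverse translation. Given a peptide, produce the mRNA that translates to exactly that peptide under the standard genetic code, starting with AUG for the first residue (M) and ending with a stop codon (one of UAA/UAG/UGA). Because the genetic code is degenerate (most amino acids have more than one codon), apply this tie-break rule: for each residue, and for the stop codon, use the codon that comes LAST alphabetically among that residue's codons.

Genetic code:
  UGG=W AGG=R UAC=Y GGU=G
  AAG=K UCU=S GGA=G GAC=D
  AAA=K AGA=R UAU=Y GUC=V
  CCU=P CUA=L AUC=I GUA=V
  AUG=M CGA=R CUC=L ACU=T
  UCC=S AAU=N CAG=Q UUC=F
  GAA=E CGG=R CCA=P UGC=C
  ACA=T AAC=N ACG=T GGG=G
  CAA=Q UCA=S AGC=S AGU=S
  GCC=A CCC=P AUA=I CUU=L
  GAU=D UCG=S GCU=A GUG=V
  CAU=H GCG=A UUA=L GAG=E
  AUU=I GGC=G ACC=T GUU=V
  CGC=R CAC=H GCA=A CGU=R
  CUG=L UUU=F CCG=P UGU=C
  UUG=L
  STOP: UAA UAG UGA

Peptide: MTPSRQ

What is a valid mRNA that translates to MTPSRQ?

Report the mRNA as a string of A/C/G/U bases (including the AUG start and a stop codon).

Answer: mRNA: AUGACUCCUUCUCGUCAGUGA

Derivation:
residue 1: M -> AUG (start codon)
residue 2: T codons sorted = ACA,ACC,ACG,ACU -> pick last = ACU
residue 3: P codons sorted = CCA,CCC,CCG,CCU -> pick last = CCU
residue 4: S codons sorted = AGC,AGU,UCA,UCC,UCG,UCU -> pick last = UCU
residue 5: R codons sorted = AGA,AGG,CGA,CGC,CGG,CGU -> pick last = CGU
residue 6: Q codons sorted = CAA,CAG -> pick last = CAG
terminator: stop codons sorted = UAA,UAG,UGA -> pick last = UGA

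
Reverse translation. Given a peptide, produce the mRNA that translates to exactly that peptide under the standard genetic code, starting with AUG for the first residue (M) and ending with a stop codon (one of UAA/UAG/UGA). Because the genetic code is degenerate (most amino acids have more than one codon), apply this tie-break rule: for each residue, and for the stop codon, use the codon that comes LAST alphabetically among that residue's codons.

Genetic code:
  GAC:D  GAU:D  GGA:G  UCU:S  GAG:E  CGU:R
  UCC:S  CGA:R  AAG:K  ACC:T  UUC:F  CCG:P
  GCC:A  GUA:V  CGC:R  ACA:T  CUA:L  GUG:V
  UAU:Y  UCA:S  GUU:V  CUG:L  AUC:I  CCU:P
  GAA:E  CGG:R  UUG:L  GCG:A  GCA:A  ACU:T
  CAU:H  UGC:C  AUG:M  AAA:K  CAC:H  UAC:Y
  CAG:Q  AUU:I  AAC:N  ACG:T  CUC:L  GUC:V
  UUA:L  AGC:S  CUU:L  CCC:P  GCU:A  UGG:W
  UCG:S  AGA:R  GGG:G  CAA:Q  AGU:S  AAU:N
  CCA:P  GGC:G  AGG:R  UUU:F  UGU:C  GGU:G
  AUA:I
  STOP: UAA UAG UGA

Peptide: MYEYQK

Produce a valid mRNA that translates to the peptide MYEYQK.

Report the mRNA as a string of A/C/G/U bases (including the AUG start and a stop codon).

Answer: mRNA: AUGUAUGAGUAUCAGAAGUGA

Derivation:
residue 1: M -> AUG (start codon)
residue 2: Y codons sorted = UAC,UAU -> pick last = UAU
residue 3: E codons sorted = GAA,GAG -> pick last = GAG
residue 4: Y codons sorted = UAC,UAU -> pick last = UAU
residue 5: Q codons sorted = CAA,CAG -> pick last = CAG
residue 6: K codons sorted = AAA,AAG -> pick last = AAG
terminator: stop codons sorted = UAA,UAG,UGA -> pick last = UGA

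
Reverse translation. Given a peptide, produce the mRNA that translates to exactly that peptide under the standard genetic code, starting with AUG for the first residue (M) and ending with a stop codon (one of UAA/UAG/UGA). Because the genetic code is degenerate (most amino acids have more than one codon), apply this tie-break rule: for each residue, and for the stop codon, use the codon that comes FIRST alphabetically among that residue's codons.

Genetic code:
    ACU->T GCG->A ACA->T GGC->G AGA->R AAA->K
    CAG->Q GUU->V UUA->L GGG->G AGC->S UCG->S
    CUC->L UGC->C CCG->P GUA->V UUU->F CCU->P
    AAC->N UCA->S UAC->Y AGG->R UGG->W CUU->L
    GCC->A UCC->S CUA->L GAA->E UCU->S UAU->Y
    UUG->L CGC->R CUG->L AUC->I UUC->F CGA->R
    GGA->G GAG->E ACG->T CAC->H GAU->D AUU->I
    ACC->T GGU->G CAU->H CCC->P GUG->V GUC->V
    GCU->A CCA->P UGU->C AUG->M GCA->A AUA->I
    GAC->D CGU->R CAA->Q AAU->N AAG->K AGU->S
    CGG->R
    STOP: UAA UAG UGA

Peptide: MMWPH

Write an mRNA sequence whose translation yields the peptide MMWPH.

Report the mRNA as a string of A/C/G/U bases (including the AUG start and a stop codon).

residue 1: M -> AUG (start codon)
residue 2: M -> AUG (only codon)
residue 3: W -> UGG (only codon)
residue 4: P codons sorted = CCA,CCC,CCG,CCU -> pick first = CCA
residue 5: H codons sorted = CAC,CAU -> pick first = CAC
terminator: stop codons sorted = UAA,UAG,UGA -> pick first = UAA

Answer: mRNA: AUGAUGUGGCCACACUAA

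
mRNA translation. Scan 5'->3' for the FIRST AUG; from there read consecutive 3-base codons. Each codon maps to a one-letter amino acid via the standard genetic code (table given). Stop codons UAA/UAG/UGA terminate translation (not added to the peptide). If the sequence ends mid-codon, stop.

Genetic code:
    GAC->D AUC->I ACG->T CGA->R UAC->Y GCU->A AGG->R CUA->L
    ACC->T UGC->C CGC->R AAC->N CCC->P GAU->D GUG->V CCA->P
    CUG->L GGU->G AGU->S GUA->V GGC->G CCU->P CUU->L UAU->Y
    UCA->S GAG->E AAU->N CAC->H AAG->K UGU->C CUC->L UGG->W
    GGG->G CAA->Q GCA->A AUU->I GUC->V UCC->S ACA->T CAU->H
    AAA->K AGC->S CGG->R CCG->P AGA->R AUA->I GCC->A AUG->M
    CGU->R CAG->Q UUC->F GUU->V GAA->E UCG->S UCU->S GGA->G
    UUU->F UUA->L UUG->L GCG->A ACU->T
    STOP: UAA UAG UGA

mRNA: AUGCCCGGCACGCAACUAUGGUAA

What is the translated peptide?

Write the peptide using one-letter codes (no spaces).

start AUG at pos 0
pos 0: AUG -> M; peptide=M
pos 3: CCC -> P; peptide=MP
pos 6: GGC -> G; peptide=MPG
pos 9: ACG -> T; peptide=MPGT
pos 12: CAA -> Q; peptide=MPGTQ
pos 15: CUA -> L; peptide=MPGTQL
pos 18: UGG -> W; peptide=MPGTQLW
pos 21: UAA -> STOP

Answer: MPGTQLW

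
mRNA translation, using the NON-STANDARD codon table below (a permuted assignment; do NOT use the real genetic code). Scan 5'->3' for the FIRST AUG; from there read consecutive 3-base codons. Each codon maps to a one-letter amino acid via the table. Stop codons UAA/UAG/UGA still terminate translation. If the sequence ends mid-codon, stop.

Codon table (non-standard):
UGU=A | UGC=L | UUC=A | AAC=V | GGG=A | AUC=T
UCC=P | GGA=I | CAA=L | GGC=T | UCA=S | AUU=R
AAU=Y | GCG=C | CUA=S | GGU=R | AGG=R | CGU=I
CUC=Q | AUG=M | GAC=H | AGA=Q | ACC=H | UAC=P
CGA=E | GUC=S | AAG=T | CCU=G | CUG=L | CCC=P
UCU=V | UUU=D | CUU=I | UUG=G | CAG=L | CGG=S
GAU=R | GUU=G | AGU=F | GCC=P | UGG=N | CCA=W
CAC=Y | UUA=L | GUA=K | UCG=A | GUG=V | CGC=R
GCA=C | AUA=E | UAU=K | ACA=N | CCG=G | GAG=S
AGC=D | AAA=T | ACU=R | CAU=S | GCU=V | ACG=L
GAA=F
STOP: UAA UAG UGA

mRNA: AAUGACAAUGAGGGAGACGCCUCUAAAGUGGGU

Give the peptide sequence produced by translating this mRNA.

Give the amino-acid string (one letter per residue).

start AUG at pos 1
pos 1: AUG -> M; peptide=M
pos 4: ACA -> N; peptide=MN
pos 7: AUG -> M; peptide=MNM
pos 10: AGG -> R; peptide=MNMR
pos 13: GAG -> S; peptide=MNMRS
pos 16: ACG -> L; peptide=MNMRSL
pos 19: CCU -> G; peptide=MNMRSLG
pos 22: CUA -> S; peptide=MNMRSLGS
pos 25: AAG -> T; peptide=MNMRSLGST
pos 28: UGG -> N; peptide=MNMRSLGSTN
pos 31: only 2 nt remain (<3), stop (end of mRNA)

Answer: MNMRSLGSTN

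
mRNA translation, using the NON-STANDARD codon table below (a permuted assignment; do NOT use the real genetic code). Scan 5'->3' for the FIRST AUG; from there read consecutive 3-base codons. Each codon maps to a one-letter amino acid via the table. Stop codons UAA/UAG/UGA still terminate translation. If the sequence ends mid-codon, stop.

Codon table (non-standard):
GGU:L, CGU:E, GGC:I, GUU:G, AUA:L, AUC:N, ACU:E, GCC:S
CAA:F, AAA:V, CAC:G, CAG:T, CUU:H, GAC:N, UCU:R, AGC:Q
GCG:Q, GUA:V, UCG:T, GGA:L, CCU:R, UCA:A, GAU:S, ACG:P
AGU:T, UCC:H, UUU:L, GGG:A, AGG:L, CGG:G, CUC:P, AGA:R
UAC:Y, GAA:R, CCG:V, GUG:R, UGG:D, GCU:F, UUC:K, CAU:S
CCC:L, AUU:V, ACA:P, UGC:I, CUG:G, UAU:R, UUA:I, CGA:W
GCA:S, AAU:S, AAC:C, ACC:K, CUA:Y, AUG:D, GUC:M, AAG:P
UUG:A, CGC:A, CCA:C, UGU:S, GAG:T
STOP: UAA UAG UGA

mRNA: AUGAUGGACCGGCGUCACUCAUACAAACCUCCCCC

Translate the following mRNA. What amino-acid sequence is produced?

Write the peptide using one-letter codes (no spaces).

start AUG at pos 0
pos 0: AUG -> D; peptide=D
pos 3: AUG -> D; peptide=DD
pos 6: GAC -> N; peptide=DDN
pos 9: CGG -> G; peptide=DDNG
pos 12: CGU -> E; peptide=DDNGE
pos 15: CAC -> G; peptide=DDNGEG
pos 18: UCA -> A; peptide=DDNGEGA
pos 21: UAC -> Y; peptide=DDNGEGAY
pos 24: AAA -> V; peptide=DDNGEGAYV
pos 27: CCU -> R; peptide=DDNGEGAYVR
pos 30: CCC -> L; peptide=DDNGEGAYVRL
pos 33: only 2 nt remain (<3), stop (end of mRNA)

Answer: DDNGEGAYVRL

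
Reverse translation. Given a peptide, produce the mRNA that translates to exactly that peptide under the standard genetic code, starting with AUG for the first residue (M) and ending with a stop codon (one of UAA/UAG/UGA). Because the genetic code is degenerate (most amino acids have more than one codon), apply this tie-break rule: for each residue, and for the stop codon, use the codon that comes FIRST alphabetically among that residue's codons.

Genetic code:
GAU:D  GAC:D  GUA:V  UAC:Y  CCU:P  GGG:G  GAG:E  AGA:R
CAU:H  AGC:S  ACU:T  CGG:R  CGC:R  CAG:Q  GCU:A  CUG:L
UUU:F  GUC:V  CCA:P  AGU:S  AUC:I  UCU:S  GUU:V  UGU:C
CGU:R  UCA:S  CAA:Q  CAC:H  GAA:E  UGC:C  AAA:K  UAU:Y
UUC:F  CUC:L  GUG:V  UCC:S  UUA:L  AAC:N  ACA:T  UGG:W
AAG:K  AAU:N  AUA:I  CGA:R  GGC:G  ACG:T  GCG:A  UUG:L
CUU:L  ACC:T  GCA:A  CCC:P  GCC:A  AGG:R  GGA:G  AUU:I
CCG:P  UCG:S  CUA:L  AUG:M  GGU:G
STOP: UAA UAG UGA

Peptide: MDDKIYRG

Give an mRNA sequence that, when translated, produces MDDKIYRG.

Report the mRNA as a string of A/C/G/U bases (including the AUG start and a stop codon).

Answer: mRNA: AUGGACGACAAAAUAUACAGAGGAUAA

Derivation:
residue 1: M -> AUG (start codon)
residue 2: D codons sorted = GAC,GAU -> pick first = GAC
residue 3: D codons sorted = GAC,GAU -> pick first = GAC
residue 4: K codons sorted = AAA,AAG -> pick first = AAA
residue 5: I codons sorted = AUA,AUC,AUU -> pick first = AUA
residue 6: Y codons sorted = UAC,UAU -> pick first = UAC
residue 7: R codons sorted = AGA,AGG,CGA,CGC,CGG,CGU -> pick first = AGA
residue 8: G codons sorted = GGA,GGC,GGG,GGU -> pick first = GGA
terminator: stop codons sorted = UAA,UAG,UGA -> pick first = UAA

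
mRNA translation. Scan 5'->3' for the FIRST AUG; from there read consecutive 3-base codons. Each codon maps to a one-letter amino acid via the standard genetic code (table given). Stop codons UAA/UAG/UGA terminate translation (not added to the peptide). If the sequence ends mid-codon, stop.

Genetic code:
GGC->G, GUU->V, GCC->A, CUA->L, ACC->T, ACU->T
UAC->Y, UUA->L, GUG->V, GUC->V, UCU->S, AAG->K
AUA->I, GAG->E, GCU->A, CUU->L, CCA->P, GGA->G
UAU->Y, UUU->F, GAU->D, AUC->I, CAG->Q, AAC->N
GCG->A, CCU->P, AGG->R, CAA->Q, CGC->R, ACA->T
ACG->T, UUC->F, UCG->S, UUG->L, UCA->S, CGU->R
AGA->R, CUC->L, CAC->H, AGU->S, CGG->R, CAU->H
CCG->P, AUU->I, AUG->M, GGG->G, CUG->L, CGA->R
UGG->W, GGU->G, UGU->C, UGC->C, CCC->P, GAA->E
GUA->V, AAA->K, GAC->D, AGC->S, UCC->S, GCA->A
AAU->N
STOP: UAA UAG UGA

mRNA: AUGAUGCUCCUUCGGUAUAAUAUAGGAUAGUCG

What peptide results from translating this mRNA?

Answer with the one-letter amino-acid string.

start AUG at pos 0
pos 0: AUG -> M; peptide=M
pos 3: AUG -> M; peptide=MM
pos 6: CUC -> L; peptide=MML
pos 9: CUU -> L; peptide=MMLL
pos 12: CGG -> R; peptide=MMLLR
pos 15: UAU -> Y; peptide=MMLLRY
pos 18: AAU -> N; peptide=MMLLRYN
pos 21: AUA -> I; peptide=MMLLRYNI
pos 24: GGA -> G; peptide=MMLLRYNIG
pos 27: UAG -> STOP

Answer: MMLLRYNIG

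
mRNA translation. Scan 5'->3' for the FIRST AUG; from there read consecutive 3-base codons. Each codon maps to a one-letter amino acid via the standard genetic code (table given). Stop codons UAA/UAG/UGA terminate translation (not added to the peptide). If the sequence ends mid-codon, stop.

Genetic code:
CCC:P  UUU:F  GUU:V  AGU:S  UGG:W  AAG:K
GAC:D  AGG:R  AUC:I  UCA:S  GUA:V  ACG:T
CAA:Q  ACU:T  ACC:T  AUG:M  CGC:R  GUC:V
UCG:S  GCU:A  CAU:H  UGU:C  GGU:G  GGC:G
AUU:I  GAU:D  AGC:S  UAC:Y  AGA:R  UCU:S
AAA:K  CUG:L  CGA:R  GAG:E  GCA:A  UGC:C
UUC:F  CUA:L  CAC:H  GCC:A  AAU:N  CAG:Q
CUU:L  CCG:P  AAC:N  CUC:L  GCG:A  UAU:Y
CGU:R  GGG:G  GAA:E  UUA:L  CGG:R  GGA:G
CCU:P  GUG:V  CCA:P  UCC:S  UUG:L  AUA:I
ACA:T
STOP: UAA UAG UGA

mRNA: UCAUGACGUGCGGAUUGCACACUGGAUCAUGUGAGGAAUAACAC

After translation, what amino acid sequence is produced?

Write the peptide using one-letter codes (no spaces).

start AUG at pos 2
pos 2: AUG -> M; peptide=M
pos 5: ACG -> T; peptide=MT
pos 8: UGC -> C; peptide=MTC
pos 11: GGA -> G; peptide=MTCG
pos 14: UUG -> L; peptide=MTCGL
pos 17: CAC -> H; peptide=MTCGLH
pos 20: ACU -> T; peptide=MTCGLHT
pos 23: GGA -> G; peptide=MTCGLHTG
pos 26: UCA -> S; peptide=MTCGLHTGS
pos 29: UGU -> C; peptide=MTCGLHTGSC
pos 32: GAG -> E; peptide=MTCGLHTGSCE
pos 35: GAA -> E; peptide=MTCGLHTGSCEE
pos 38: UAA -> STOP

Answer: MTCGLHTGSCEE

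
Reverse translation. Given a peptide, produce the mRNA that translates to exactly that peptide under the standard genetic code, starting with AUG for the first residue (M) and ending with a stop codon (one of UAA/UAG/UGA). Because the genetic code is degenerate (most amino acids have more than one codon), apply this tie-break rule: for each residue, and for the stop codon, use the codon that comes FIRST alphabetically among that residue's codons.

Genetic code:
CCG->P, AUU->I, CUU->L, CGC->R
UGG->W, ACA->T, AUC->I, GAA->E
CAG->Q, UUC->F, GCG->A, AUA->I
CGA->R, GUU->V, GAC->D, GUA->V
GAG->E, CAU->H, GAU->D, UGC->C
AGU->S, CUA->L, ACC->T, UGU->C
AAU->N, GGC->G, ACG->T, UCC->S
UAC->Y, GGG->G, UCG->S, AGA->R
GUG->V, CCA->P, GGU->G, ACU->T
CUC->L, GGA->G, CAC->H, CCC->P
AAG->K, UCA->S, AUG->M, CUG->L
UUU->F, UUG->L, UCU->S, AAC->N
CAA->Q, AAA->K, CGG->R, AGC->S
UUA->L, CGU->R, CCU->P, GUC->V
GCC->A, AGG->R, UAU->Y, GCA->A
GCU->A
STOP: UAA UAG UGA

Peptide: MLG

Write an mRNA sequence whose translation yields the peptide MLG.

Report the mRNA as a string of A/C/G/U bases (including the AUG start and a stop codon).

residue 1: M -> AUG (start codon)
residue 2: L codons sorted = CUA,CUC,CUG,CUU,UUA,UUG -> pick first = CUA
residue 3: G codons sorted = GGA,GGC,GGG,GGU -> pick first = GGA
terminator: stop codons sorted = UAA,UAG,UGA -> pick first = UAA

Answer: mRNA: AUGCUAGGAUAA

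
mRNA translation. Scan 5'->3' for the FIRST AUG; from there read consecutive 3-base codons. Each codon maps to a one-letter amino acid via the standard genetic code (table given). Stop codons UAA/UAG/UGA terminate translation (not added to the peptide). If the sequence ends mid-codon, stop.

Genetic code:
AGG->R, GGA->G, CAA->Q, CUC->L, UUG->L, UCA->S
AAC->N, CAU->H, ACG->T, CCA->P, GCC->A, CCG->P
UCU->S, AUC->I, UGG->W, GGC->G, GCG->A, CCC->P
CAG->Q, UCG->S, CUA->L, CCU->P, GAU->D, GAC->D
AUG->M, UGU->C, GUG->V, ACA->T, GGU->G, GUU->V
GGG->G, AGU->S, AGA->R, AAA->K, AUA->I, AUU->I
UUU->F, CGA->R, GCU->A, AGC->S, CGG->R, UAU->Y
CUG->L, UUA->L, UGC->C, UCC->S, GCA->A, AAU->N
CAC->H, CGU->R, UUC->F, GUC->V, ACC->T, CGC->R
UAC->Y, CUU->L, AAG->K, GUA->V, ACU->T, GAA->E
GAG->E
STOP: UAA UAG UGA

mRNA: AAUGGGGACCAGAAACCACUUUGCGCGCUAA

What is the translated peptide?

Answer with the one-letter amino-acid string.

start AUG at pos 1
pos 1: AUG -> M; peptide=M
pos 4: GGG -> G; peptide=MG
pos 7: ACC -> T; peptide=MGT
pos 10: AGA -> R; peptide=MGTR
pos 13: AAC -> N; peptide=MGTRN
pos 16: CAC -> H; peptide=MGTRNH
pos 19: UUU -> F; peptide=MGTRNHF
pos 22: GCG -> A; peptide=MGTRNHFA
pos 25: CGC -> R; peptide=MGTRNHFAR
pos 28: UAA -> STOP

Answer: MGTRNHFAR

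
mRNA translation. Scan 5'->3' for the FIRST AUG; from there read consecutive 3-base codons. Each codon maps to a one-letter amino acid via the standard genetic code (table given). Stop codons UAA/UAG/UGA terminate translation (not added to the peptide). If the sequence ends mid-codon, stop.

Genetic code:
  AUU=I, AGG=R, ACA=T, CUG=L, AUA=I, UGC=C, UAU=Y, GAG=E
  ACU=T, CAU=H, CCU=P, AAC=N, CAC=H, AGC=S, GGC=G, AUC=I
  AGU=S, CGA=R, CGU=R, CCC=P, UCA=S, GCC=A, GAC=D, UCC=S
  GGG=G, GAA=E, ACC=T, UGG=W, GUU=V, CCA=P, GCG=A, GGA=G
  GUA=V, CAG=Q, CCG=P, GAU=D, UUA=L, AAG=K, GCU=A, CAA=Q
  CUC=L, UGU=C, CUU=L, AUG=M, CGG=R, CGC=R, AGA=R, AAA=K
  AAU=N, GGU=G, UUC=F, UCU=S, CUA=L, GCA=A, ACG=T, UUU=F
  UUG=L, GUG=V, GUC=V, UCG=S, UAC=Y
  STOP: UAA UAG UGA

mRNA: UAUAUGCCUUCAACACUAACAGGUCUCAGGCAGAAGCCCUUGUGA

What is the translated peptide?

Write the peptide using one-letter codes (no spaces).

start AUG at pos 3
pos 3: AUG -> M; peptide=M
pos 6: CCU -> P; peptide=MP
pos 9: UCA -> S; peptide=MPS
pos 12: ACA -> T; peptide=MPST
pos 15: CUA -> L; peptide=MPSTL
pos 18: ACA -> T; peptide=MPSTLT
pos 21: GGU -> G; peptide=MPSTLTG
pos 24: CUC -> L; peptide=MPSTLTGL
pos 27: AGG -> R; peptide=MPSTLTGLR
pos 30: CAG -> Q; peptide=MPSTLTGLRQ
pos 33: AAG -> K; peptide=MPSTLTGLRQK
pos 36: CCC -> P; peptide=MPSTLTGLRQKP
pos 39: UUG -> L; peptide=MPSTLTGLRQKPL
pos 42: UGA -> STOP

Answer: MPSTLTGLRQKPL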